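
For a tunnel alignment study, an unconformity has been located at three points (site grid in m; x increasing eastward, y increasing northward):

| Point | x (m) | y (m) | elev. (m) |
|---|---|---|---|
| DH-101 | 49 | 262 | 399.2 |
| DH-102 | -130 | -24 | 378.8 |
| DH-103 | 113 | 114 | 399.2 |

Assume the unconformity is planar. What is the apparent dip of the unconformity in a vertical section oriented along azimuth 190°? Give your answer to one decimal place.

2.3°

Let the plane be z = a·x + b·y + c.
DH-102−DH-101: −179a − 286b = −20.4;  DH-103−DH-101: 64a − 148b = 0.
Solving gives a = 0.06740, b = 0.02915.
Unit vector along 190° is (sin 190°, cos 190°) = (-0.1736, -0.9848).
Slope in that direction = a·(-0.1736) + b·(-0.9848) = −0.04041.
Apparent dip = arctan|0.04041| = 2.3° (true dip is 4.2°, so apparent ≤ true as expected).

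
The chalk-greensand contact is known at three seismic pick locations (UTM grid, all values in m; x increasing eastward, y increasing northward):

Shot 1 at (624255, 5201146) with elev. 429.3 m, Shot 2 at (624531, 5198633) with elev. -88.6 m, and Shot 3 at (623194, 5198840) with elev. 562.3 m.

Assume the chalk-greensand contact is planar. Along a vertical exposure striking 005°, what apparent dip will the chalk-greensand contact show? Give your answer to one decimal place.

6.5°

Let the plane be z = a·x + b·y + c.
Shot 2−Shot 1: 276a − 2513b = −517.9;  Shot 3−Shot 1: −1061a − 2306b = 133.
Solving gives a = −0.46280, b = 0.15526.
Unit vector along 005° is (sin 5°, cos 5°) = (0.0872, 0.9962).
Slope in that direction = a·(0.0872) + b·(0.9962) = 0.11433.
Apparent dip = arctan|0.11433| = 6.5° (true dip is 26.0°, so apparent ≤ true as expected).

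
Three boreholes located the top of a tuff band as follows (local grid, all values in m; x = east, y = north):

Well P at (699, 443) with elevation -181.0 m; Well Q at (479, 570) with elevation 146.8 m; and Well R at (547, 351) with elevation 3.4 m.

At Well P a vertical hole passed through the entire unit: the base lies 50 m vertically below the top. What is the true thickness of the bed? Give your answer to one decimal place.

Let the plane be z = a·x + b·y + c.
Well Q−Well P: −220a + 127b = 327.8;  Well R−Well P: −152a − 92b = 184.4.
Solving gives a = −1.35486, b = 0.23411.
|∇z| = √(a²+b²) = 1.37493, so dip δ = arctan(1.37493) = 53.97°.
True thickness = vertical thickness × cos δ = 50 × cos 53.97° = 29.4 m.

29.4 m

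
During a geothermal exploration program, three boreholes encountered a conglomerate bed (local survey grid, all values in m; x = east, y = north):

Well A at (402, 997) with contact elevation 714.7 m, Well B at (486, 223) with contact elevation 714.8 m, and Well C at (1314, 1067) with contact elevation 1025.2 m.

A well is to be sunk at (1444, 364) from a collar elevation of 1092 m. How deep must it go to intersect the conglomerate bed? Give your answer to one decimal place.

48.6 m

Let the plane be z = a·x + b·y + c.
Well B−Well A: 84a − 774b = 0.1;  Well C−Well A: 912a + 70b = 310.5.
Solving gives a = 0.337658, b = 0.036516.
Then c = 714.7 − a·402 − b·997 = 542.56.
At (1444, 364): z_contact = 487.58 + 13.29 + 542.56 = 1043.42 m.
Depth below ground = 1092 − 1043.42 = 48.6 m.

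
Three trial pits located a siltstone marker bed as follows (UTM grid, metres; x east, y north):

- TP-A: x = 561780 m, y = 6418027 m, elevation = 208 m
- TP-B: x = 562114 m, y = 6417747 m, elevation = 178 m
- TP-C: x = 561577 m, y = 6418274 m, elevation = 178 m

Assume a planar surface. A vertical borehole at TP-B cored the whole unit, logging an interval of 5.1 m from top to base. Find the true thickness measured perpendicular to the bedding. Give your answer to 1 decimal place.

Let the plane be z = a·x + b·y + c.
TP-B−TP-A: 334a − 280b = −30;  TP-C−TP-A: −203a + 247b = −30.
Solving gives a = −0.61618, b = −0.62787.
|∇z| = √(a²+b²) = 0.87972, so dip δ = arctan(0.87972) = 41.34°.
True thickness = vertical thickness × cos δ = 5.1 × cos 41.34° = 3.8 m.

3.8 m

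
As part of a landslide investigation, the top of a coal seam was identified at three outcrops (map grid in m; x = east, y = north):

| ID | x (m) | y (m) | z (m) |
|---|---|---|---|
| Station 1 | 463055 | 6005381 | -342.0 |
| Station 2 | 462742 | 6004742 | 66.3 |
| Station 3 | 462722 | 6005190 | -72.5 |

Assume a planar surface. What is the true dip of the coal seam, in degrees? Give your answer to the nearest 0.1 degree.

35.1°

Let the plane be z = a·x + b·y + c.
Station 2−Station 1: −313a − 639b = 408.3;  Station 3−Station 1: −333a − 191b = 269.5.
Solving gives a = −0.61583, b = −0.33731.
Gradient magnitude |∇z| = √(a² + b²) = √(0.37925 + 0.11378) = 0.70216.
True dip = arctan(0.70216) = 35.1°, dipping toward ENE (azimuth ≈ 061°).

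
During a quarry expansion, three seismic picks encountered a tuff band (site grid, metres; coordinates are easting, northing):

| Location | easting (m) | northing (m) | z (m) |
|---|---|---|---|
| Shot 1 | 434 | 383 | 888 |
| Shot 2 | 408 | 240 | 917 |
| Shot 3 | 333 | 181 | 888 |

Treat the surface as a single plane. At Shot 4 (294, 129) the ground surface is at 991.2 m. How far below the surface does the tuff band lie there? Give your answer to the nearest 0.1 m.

Let the plane be z = a·easting + b·northing + c.
Shot 2−Shot 1: −26a − 143b = 29;  Shot 3−Shot 1: −101a − 202b = 0.
Solving gives a = 0.63736, b = −0.31868.
Then c = 888 − a·434 − b·383 = 733.44.
At (294, 129): z_contact = 187.38 − 41.11 + 733.44 = 879.71 m.
Depth below ground = 991.2 − 879.71 = 111.5 m.

111.5 m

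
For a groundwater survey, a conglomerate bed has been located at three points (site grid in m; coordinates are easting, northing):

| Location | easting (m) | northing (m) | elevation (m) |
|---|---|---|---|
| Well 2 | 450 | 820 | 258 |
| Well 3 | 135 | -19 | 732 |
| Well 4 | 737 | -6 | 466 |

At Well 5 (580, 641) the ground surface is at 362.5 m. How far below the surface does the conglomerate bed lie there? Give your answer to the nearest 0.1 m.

88.8 m

Let the plane be z = a·easting + b·northing + c.
Well 3−Well 2: −315a − 839b = 474;  Well 4−Well 2: 287a − 826b = 208.
Solving gives a = −0.43317, b = −0.40233.
Then c = 258 − a·450 − b·820 = 782.83.
At (580, 641): z_contact = −251.24 − 257.89 + 782.83 = 273.70 m.
Depth below ground = 362.5 − 273.70 = 88.8 m.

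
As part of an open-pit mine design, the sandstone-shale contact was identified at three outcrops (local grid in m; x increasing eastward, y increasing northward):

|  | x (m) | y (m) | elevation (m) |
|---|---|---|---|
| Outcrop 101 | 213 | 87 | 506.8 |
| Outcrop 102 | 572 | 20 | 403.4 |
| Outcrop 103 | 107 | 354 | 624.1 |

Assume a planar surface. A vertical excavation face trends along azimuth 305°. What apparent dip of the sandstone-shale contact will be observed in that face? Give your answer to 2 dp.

20.99°

Let the plane be z = a·x + b·y + c.
Outcrop 102−Outcrop 101: 359a − 67b = −103.4;  Outcrop 103−Outcrop 101: −106a + 267b = 117.3.
Solving gives a = −0.22252, b = 0.35099.
Unit vector along 305° is (sin 305°, cos 305°) = (-0.8192, 0.5736).
Slope in that direction = a·(-0.8192) + b·(0.5736) = 0.38359.
Apparent dip = arctan|0.38359| = 20.99° (true dip is 22.6°, so apparent ≤ true as expected).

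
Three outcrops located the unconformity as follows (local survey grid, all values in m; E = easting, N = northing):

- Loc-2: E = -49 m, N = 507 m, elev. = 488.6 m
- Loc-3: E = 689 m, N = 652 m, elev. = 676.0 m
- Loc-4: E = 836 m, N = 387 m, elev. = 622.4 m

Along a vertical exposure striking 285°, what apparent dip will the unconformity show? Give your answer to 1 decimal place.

6.1°

Let the plane be z = a·E + b·N + c.
Loc-3−Loc-2: 738a + 145b = 187.4;  Loc-4−Loc-2: 885a − 120b = 133.8.
Solving gives a = 0.19314, b = 0.30940.
Unit vector along 285° is (sin 285°, cos 285°) = (-0.9659, 0.2588).
Slope in that direction = a·(-0.9659) + b·(0.2588) = −0.10648.
Apparent dip = arctan|0.10648| = 6.1° (true dip is 20.0°, so apparent ≤ true as expected).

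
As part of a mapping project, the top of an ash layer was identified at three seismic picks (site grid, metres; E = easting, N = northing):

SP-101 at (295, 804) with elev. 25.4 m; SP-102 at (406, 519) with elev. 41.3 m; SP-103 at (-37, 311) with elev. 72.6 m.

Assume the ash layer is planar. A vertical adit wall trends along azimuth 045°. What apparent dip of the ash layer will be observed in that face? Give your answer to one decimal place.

4.4°

Let the plane be z = a·E + b·N + c.
SP-102−SP-101: 111a − 285b = 15.9;  SP-103−SP-101: −332a − 493b = 47.2.
Solving gives a = −0.03759, b = −0.07043.
Unit vector along 045° is (sin 45°, cos 45°) = (0.7071, 0.7071).
Slope in that direction = a·(0.7071) + b·(0.7071) = −0.07638.
Apparent dip = arctan|0.07638| = 4.4° (true dip is 4.6°, so apparent ≤ true as expected).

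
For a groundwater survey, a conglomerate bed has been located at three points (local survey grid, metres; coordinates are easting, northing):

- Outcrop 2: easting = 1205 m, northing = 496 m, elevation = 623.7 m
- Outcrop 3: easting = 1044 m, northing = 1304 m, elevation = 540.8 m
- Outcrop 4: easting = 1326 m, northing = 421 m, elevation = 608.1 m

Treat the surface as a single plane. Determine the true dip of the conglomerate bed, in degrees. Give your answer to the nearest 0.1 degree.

14.8°

Two edge vectors: Outcrop 2→Outcrop 3 = (-161, 808, -82.9), Outcrop 2→Outcrop 4 = (121, -75, -15.6).
Normal n = (Outcrop 2→Outcrop 3) × (Outcrop 2→Outcrop 4) = (-18822.3, -12542.5, -85693).
So ∂z/∂easting = −n_x/n_z = −0.21965 and ∂z/∂northing = −n_y/n_z = −0.14637.
Gradient magnitude |∇z| = √(a² + b²) = √(0.04825 + 0.02142) = 0.26395.
True dip = arctan(0.26395) = 14.8°, dipping toward ENE (azimuth ≈ 056°).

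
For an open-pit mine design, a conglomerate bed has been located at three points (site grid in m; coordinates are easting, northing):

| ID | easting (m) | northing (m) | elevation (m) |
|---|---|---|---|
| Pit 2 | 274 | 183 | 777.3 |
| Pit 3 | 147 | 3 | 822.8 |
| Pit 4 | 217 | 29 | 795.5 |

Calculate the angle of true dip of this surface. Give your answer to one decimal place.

Let the plane be z = a·easting + b·northing + c.
Pit 3−Pit 2: −127a − 180b = 45.5;  Pit 4−Pit 2: −57a − 154b = 18.2.
Solving gives a = −0.40127, b = 0.03034.
Gradient magnitude |∇z| = √(a² + b²) = √(0.16102 + 0.00092) = 0.40241.
True dip = arctan(0.40241) = 21.9°, dipping toward E (azimuth ≈ 094°).

21.9°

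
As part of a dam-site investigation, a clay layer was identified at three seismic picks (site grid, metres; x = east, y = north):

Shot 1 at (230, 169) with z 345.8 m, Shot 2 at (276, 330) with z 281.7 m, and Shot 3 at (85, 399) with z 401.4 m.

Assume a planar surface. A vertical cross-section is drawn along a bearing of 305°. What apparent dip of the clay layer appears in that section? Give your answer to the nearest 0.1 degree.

24.6°

Two edge vectors: Shot 1→Shot 2 = (46, 161, -64.1), Shot 1→Shot 3 = (-145, 230, 55.6).
Normal n = (Shot 1→Shot 2) × (Shot 1→Shot 3) = (23694.6, 6736.9, 33925).
So ∂z/∂x = −n_x/n_z = −0.69844 and ∂z/∂y = −n_y/n_z = −0.19858.
Unit vector along 305° is (sin 305°, cos 305°) = (-0.8192, 0.5736).
Slope in that direction = a·(-0.8192) + b·(0.5736) = 0.45823.
Apparent dip = arctan|0.45823| = 24.6° (true dip is 36.0°, so apparent ≤ true as expected).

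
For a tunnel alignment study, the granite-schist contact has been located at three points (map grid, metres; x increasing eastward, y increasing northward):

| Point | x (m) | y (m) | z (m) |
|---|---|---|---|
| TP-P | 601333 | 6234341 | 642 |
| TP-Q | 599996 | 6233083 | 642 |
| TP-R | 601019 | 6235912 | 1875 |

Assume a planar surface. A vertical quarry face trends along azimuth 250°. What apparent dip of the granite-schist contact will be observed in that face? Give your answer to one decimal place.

Let the plane be z = a·x + b·y + c.
TP-Q−TP-P: −1337a − 1258b = 0;  TP-R−TP-P: −314a + 1571b = 1233.
Solving gives a = −0.62158, b = 0.66061.
Unit vector along 250° is (sin 250°, cos 250°) = (-0.9397, -0.3420).
Slope in that direction = a·(-0.9397) + b·(-0.3420) = 0.35815.
Apparent dip = arctan|0.35815| = 19.7° (true dip is 42.2°, so apparent ≤ true as expected).

19.7°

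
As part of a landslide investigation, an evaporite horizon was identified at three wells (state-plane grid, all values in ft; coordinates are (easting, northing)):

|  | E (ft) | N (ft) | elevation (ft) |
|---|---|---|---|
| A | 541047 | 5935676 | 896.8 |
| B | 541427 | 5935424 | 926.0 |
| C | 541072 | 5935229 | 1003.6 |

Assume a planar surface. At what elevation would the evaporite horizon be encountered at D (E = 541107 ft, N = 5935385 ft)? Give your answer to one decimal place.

962.6 ft

Let the plane be z = a·E + b·N + c.
B−A: 380a − 252b = 29.2;  C−A: 25a − 447b = 106.8.
Solving gives a = −0.084746882, b = −0.243665933.
Then c = 896.8 − a·541047 − b·5935676 = 1493070.88.
At (541107, 5935385): z = −45857.1 − 1446251.1 + 1493070.88 = 962.6 ft.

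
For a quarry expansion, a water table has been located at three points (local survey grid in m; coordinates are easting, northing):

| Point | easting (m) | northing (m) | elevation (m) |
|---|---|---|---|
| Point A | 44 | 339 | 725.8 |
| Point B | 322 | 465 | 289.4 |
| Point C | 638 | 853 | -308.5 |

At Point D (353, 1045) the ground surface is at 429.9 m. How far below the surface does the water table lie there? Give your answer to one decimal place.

424.6 m

Two edge vectors: Point A→Point B = (278, 126, -436.4), Point A→Point C = (594, 514, -1034.3).
Normal n = (Point A→Point B) × (Point A→Point C) = (93987.8, 28313.8, 68048).
So ∂z/∂easting = −n_x/n_z = −1.381199 and ∂z/∂northing = −n_y/n_z = −0.416086.
Intercept c from Point A: 725.8 + 60.77 + 141.05 = 927.63.
At (353, 1045): z_contact = −487.56 − 434.81 + 927.63 = 5.25 m.
Depth below ground = 429.9 − 5.25 = 424.6 m.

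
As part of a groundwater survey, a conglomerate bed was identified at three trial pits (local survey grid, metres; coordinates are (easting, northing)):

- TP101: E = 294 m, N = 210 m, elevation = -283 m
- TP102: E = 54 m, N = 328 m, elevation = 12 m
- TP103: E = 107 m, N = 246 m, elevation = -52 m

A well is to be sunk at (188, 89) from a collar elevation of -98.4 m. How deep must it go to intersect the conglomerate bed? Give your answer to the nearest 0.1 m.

50.8 m

Two edge vectors: TP101→TP102 = (-240, 118, 295), TP101→TP103 = (-187, 36, 231).
Normal n = (TP101→TP102) × (TP101→TP103) = (16638, 275, 13426).
So ∂z/∂E = −n_x/n_z = −1.23924 and ∂z/∂N = −n_y/n_z = −0.02048.
Intercept c from TP101: -283 + 364.34 + 4.30 = 85.64.
At (188, 89): z_contact = −232.98 − 1.82 + 85.64 = -149.16 m.
Depth below ground = -98.4 − (-149.16) = 50.8 m.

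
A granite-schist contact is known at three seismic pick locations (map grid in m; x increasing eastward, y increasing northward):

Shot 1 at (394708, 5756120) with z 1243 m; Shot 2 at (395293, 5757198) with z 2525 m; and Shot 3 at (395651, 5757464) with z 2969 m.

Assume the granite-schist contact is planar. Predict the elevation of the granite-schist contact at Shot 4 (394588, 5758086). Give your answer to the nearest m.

2872 m

Two edge vectors: Shot 1→Shot 2 = (585, 1078, 1282), Shot 1→Shot 3 = (943, 1344, 1726).
Normal n = (Shot 1→Shot 2) × (Shot 1→Shot 3) = (137620, 199216, -230314).
So ∂z/∂x = −n_x/n_z = 0.59753206 and ∂z/∂y = −n_y/n_z = 0.86497564.
Intercept c from Shot 1: 1243 − 235850.69 − 4978903.59 = −5213511.28.
At (394588, 5758086): z = 235779.0 + 4980604.1 − 5213511.28 = 2871.8 m.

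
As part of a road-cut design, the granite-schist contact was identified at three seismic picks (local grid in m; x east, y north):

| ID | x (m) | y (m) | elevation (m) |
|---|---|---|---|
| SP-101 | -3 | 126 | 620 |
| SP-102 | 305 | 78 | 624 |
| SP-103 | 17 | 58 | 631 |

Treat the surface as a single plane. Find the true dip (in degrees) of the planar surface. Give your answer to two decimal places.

Two edge vectors: SP-101→SP-102 = (308, -48, 4), SP-101→SP-103 = (20, -68, 11).
Normal n = (SP-101→SP-102) × (SP-101→SP-103) = (-256, -3308, -19984).
So ∂z/∂x = −n_x/n_z = −0.01281 and ∂z/∂y = −n_y/n_z = −0.16553.
Gradient magnitude |∇z| = √(a² + b²) = √(0.00016 + 0.02740) = 0.16603.
True dip = arctan(0.16603) = 9.43°, dipping toward N (azimuth ≈ 004°).

9.43°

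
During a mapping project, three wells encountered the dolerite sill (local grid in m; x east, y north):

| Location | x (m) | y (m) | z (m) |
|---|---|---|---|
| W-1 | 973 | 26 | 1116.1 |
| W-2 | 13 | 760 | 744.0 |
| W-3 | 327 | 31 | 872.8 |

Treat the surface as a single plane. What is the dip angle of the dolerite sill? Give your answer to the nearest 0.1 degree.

20.6°

Let the plane be z = a·x + b·y + c.
W-2−W-1: −960a + 734b = −372.1;  W-3−W-1: −646a + 5b = −243.3.
Solving gives a = 0.37651, b = −0.01451.
Gradient magnitude |∇z| = √(a² + b²) = √(0.14176 + 0.00021) = 0.37679.
True dip = arctan(0.37679) = 20.6°, dipping toward W (azimuth ≈ 272°).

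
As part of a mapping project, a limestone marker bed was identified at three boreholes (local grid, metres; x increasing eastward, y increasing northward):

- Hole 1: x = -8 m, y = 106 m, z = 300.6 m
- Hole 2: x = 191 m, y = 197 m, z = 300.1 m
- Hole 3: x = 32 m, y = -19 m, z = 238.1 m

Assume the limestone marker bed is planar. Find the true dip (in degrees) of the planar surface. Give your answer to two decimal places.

Two edge vectors: Hole 1→Hole 2 = (199, 91, -0.5), Hole 1→Hole 3 = (40, -125, -62.5).
Normal n = (Hole 1→Hole 2) × (Hole 1→Hole 3) = (-5750, 12417.5, -28515).
So ∂z/∂x = −n_x/n_z = −0.20165 and ∂z/∂y = −n_y/n_z = 0.43547.
Gradient magnitude |∇z| = √(a² + b²) = √(0.04066 + 0.18964) = 0.47989.
True dip = arctan(0.47989) = 25.64°, dipping toward SSE (azimuth ≈ 155°).

25.64°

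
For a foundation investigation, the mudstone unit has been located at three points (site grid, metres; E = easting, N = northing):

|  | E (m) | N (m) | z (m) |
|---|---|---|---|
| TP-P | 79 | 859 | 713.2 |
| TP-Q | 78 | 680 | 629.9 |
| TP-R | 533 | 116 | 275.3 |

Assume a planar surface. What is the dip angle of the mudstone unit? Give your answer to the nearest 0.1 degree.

26.9°

Let the plane be z = a·E + b·N + c.
TP-Q−TP-P: −1a − 179b = −83.3;  TP-R−TP-P: 454a − 743b = −437.9.
Solving gives a = −0.20110, b = 0.46649.
Gradient magnitude |∇z| = √(a² + b²) = √(0.04044 + 0.21761) = 0.50799.
True dip = arctan(0.50799) = 26.9°, dipping toward SSE (azimuth ≈ 157°).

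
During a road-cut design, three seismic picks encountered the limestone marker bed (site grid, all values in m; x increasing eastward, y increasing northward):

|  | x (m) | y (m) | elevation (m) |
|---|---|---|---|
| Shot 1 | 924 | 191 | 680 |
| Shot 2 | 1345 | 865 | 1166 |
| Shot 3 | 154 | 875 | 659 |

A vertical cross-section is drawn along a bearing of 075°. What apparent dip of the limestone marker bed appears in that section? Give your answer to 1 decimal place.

28.0°

Let the plane be z = a·x + b·y + c.
Shot 2−Shot 1: 421a + 674b = 486;  Shot 3−Shot 1: −770a + 684b = −21.
Solving gives a = 0.42949, b = 0.45279.
Unit vector along 075° is (sin 75°, cos 75°) = (0.9659, 0.2588).
Slope in that direction = a·(0.9659) + b·(0.2588) = 0.53205.
Apparent dip = arctan|0.53205| = 28.0° (true dip is 32.0°, so apparent ≤ true as expected).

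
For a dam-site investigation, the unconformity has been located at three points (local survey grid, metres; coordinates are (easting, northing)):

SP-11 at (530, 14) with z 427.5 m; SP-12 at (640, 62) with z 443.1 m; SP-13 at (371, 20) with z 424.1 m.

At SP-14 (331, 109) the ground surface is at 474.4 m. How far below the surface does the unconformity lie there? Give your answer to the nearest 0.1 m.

28.9 m

Let the plane be z = a·E + b·N + c.
SP-12−SP-11: 110a + 48b = 15.6;  SP-13−SP-11: −159a + 6b = −3.4.
Solving gives a = 0.03097, b = 0.25403.
Then c = 427.5 − a·530 − b·14 = 407.53.
At (331, 109): z_contact = 10.25 + 27.69 + 407.53 = 445.47 m.
Depth below ground = 474.4 − 445.47 = 28.9 m.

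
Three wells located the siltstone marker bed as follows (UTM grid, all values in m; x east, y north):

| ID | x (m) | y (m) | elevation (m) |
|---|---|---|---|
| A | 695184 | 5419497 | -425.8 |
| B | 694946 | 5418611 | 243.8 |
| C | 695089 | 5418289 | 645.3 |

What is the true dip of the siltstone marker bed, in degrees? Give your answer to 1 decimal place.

49.4°

Two edge vectors: A→B = (-238, -886, 669.6), A→C = (-95, -1208, 1071.1).
Normal n = (A→B) × (A→C) = (-140117.8, 191309.8, 203334).
So ∂z/∂x = −n_x/n_z = 0.68910 and ∂z/∂y = −n_y/n_z = −0.94086.
Gradient magnitude |∇z| = √(a² + b²) = √(0.47486 + 0.88523) = 1.16623.
True dip = arctan(1.16623) = 49.4°, dipping toward NW (azimuth ≈ 324°).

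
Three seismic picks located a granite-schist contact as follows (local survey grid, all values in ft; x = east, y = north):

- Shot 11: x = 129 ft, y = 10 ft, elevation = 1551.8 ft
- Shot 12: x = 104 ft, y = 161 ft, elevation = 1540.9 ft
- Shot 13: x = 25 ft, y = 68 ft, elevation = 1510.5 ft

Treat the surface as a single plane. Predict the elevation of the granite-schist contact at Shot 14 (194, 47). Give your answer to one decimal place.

Let the plane be z = a·x + b·y + c.
Shot 12−Shot 11: −25a + 151b = −10.9;  Shot 13−Shot 11: −104a + 58b = −41.3.
Solving gives a = 0.39316, b = −0.00709.
Then c = 1551.8 − a·129 − b·10 = 1501.15.
At (194, 47): z = 76.3 − 0.3 + 1501.15 = 1577.1 ft.

1577.1 ft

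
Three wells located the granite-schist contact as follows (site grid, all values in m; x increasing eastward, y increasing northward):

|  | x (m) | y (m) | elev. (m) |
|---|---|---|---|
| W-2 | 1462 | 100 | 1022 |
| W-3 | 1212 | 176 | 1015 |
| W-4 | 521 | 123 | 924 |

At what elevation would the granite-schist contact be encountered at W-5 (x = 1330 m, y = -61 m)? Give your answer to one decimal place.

963.5 m

Two edge vectors: W-2→W-3 = (-250, 76, -7), W-2→W-4 = (-941, 23, -98).
Normal n = (W-2→W-3) × (W-2→W-4) = (-7287, -17913, 65766).
So ∂z/∂x = −n_x/n_z = 0.110802 and ∂z/∂y = −n_y/n_z = 0.272375.
Intercept c from W-2: 1022 − 161.99 − 27.24 = 832.77.
At (1330, -61): z = 147.4 − 16.6 + 832.77 = 963.5 m.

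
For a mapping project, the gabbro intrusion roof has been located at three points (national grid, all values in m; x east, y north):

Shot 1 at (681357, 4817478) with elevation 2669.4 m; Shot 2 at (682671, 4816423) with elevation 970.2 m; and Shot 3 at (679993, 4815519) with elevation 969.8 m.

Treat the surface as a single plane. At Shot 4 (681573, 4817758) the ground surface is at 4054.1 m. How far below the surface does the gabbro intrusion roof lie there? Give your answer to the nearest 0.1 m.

1149.8 m

Let the plane be z = a·x + b·y + c.
Shot 2−Shot 1: 1314a − 1055b = −1699.2;  Shot 3−Shot 1: −1364a − 1959b = −1699.6.
Solving gives a = −0.382656101, b = 1.134018847.
Then c = 2669.4 − a·681357 − b·4817478 = −5199716.03.
At (681573, 4817758): z_contact = −260808.07 + 5463428.37 − 5199716.03 = 2904.27 m.
Depth below ground = 4054.1 − 2904.27 = 1149.8 m.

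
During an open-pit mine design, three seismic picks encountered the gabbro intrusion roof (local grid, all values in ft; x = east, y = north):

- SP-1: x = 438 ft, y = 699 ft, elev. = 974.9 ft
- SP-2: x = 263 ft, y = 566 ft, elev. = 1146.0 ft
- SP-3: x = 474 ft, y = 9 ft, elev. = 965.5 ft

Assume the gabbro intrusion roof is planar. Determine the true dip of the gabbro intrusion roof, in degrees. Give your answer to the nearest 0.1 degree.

Let the plane be z = a·x + b·y + c.
SP-2−SP-1: −175a − 133b = 171.1;  SP-3−SP-1: 36a − 690b = −9.4.
Solving gives a = −0.95038, b = −0.03596.
Gradient magnitude |∇z| = √(a² + b²) = √(0.90323 + 0.00129) = 0.95106.
True dip = arctan(0.95106) = 43.6°, dipping toward E (azimuth ≈ 088°).

43.6°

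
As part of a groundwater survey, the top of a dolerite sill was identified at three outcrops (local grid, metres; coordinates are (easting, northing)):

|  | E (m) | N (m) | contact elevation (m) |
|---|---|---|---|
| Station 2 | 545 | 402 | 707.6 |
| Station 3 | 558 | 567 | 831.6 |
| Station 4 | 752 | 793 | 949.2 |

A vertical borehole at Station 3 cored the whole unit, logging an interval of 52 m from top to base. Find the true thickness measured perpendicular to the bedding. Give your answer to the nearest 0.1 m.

40.0 m

Let the plane be z = a·E + b·N + c.
Station 3−Station 2: 13a + 165b = 124;  Station 4−Station 2: 207a + 391b = 241.6.
Solving gives a = −0.29651, b = 0.77488.
|∇z| = √(a²+b²) = 0.82967, so dip δ = arctan(0.82967) = 39.68°.
True thickness = vertical thickness × cos δ = 52 × cos 39.68° = 40.0 m.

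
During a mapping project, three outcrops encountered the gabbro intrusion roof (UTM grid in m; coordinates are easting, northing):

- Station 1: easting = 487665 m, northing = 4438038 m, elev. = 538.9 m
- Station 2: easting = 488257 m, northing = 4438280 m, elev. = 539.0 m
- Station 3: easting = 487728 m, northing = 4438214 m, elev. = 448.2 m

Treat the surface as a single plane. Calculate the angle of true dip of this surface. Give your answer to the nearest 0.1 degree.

33.1°

Two edge vectors: Station 1→Station 2 = (592, 242, 0.1), Station 1→Station 3 = (63, 176, -90.7).
Normal n = (Station 1→Station 2) × (Station 1→Station 3) = (-21967, 53700.7, 88946).
So ∂z/∂easting = −n_x/n_z = 0.24697 and ∂z/∂northing = −n_y/n_z = −0.60374.
Gradient magnitude |∇z| = √(a² + b²) = √(0.06099 + 0.36451) = 0.65231.
True dip = arctan(0.65231) = 33.1°, dipping toward NNW (azimuth ≈ 338°).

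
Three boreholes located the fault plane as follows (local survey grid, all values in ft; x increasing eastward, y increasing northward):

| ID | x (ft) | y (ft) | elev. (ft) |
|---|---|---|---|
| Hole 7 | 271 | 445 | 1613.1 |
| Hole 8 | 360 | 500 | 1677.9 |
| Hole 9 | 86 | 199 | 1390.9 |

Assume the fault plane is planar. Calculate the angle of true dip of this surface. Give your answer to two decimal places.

36.37°

Let the plane be z = a·x + b·y + c.
Hole 8−Hole 7: 89a + 55b = 64.8;  Hole 9−Hole 7: −185a − 246b = −222.2.
Solving gives a = 0.31742, b = 0.66454.
Gradient magnitude |∇z| = √(a² + b²) = √(0.10075 + 0.44162) = 0.73646.
True dip = arctan(0.73646) = 36.37°, dipping toward SSW (azimuth ≈ 206°).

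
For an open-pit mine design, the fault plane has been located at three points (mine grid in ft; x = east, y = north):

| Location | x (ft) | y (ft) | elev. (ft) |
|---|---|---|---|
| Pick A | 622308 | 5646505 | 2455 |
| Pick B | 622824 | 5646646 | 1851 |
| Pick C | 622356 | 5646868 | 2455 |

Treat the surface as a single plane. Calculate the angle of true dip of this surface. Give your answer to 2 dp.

50.77°

Two edge vectors: Pick A→Pick B = (516, 141, -604), Pick A→Pick C = (48, 363, 0).
Normal n = (Pick A→Pick B) × (Pick A→Pick C) = (219252, -28992, 180540).
So ∂z/∂x = −n_x/n_z = −1.21442 and ∂z/∂y = −n_y/n_z = 0.16058.
Gradient magnitude |∇z| = √(a² + b²) = √(1.47482 + 0.02579) = 1.22499.
True dip = arctan(1.22499) = 50.77°, dipping toward E (azimuth ≈ 098°).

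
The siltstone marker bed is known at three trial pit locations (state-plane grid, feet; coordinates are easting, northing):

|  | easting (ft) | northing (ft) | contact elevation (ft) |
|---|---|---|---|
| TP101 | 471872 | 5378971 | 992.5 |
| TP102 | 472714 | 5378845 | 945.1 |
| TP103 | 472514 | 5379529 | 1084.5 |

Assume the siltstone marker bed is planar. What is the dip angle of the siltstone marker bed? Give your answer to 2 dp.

Let the plane be z = a·easting + b·northing + c.
TP102−TP101: 842a − 126b = −47.4;  TP103−TP101: 642a + 558b = 92.
Solving gives a = −0.02698, b = 0.19591.
Gradient magnitude |∇z| = √(a² + b²) = √(0.00073 + 0.03838) = 0.19776.
True dip = arctan(0.19776) = 11.19°, dipping toward S (azimuth ≈ 172°).

11.19°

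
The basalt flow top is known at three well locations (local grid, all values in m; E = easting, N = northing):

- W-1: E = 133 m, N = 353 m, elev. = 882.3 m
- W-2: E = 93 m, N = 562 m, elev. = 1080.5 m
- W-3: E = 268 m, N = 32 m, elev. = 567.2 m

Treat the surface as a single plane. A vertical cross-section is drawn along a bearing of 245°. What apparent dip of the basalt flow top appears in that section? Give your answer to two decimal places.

14.43°

Let the plane be z = a·E + b·N + c.
W-2−W-1: −40a + 209b = 198.2;  W-3−W-1: 135a − 321b = −315.1.
Solving gives a = −0.14528, b = 0.92052.
Unit vector along 245° is (sin 245°, cos 245°) = (-0.9063, -0.4226).
Slope in that direction = a·(-0.9063) + b·(-0.4226) = −0.25736.
Apparent dip = arctan|0.25736| = 14.43° (true dip is 43.0°, so apparent ≤ true as expected).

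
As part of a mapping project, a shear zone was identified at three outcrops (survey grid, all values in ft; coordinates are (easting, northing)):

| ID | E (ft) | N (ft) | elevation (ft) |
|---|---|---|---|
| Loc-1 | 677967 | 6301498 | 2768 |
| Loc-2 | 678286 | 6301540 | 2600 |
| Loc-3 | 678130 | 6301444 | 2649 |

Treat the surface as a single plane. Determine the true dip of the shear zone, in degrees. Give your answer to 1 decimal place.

Let the plane be z = a·E + b·N + c.
Loc-2−Loc-1: 319a + 42b = −168;  Loc-3−Loc-1: 163a − 54b = −119.
Solving gives a = −0.58450, b = 0.43939.
Gradient magnitude |∇z| = √(a² + b²) = √(0.34164 + 0.19306) = 0.73123.
True dip = arctan(0.73123) = 36.2°, dipping toward SE (azimuth ≈ 127°).

36.2°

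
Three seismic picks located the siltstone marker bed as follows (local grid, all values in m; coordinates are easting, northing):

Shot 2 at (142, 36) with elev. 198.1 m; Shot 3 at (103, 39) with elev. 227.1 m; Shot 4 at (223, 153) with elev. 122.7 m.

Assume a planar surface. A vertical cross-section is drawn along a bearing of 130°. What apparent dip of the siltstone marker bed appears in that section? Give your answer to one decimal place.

26.5°

Let the plane be z = a·easting + b·northing + c.
Shot 3−Shot 2: −39a + 3b = 29;  Shot 4−Shot 2: 81a + 117b = −75.4.
Solving gives a = −0.75306, b = −0.12310.
Unit vector along 130° is (sin 130°, cos 130°) = (0.7660, -0.6428).
Slope in that direction = a·(0.7660) + b·(-0.6428) = −0.49775.
Apparent dip = arctan|0.49775| = 26.5° (true dip is 37.3°, so apparent ≤ true as expected).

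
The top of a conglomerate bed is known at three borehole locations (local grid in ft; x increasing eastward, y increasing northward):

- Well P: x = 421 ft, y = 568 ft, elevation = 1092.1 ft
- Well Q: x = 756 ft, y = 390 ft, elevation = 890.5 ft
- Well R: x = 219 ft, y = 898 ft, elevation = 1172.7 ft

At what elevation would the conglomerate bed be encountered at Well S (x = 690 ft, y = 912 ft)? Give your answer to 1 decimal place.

840.6 ft

Let the plane be z = a·x + b·y + c.
Well Q−Well P: 335a − 178b = −201.6;  Well R−Well P: −202a + 330b = 80.6.
Solving gives a = −0.69954, b = −0.18396.
Then c = 1092.1 − a·421 − b·568 = 1491.09.
At (690, 912): z = −482.7 − 167.8 + 1491.09 = 840.6 ft.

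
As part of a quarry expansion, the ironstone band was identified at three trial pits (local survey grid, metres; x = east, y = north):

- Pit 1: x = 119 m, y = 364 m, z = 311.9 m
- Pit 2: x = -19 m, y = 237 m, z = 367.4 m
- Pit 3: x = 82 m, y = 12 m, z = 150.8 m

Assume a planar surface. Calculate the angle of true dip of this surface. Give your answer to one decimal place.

46.8°

Two edge vectors: Pit 1→Pit 2 = (-138, -127, 55.5), Pit 1→Pit 3 = (-37, -352, -161.1).
Normal n = (Pit 1→Pit 2) × (Pit 1→Pit 3) = (39995.7, -24285.3, 43877).
So ∂z/∂x = −n_x/n_z = −0.91154 and ∂z/∂y = −n_y/n_z = 0.55349.
Gradient magnitude |∇z| = √(a² + b²) = √(0.83091 + 0.30635) = 1.06642.
True dip = arctan(1.06642) = 46.8°, dipping toward ESE (azimuth ≈ 121°).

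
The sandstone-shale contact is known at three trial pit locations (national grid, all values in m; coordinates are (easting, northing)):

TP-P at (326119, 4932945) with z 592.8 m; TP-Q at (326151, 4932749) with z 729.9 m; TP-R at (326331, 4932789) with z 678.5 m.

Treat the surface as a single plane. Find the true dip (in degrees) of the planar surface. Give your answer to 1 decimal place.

Two edge vectors: TP-P→TP-Q = (32, -196, 137.1), TP-P→TP-R = (212, -156, 85.7).
Normal n = (TP-P→TP-Q) × (TP-P→TP-R) = (4590.4, 26322.8, 36560).
So ∂z/∂E = −n_x/n_z = −0.12556 and ∂z/∂N = −n_y/n_z = −0.71999.
Gradient magnitude |∇z| = √(a² + b²) = √(0.01576 + 0.51838) = 0.73086.
True dip = arctan(0.73086) = 36.2°, dipping toward N (azimuth ≈ 010°).

36.2°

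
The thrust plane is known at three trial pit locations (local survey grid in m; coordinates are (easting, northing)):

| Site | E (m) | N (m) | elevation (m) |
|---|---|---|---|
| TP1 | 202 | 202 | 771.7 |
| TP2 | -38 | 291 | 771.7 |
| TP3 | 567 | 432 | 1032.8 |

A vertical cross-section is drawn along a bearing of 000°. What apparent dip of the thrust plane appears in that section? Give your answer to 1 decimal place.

Let the plane be z = a·E + b·N + c.
TP2−TP1: −240a + 89b = 0;  TP3−TP1: 365a + 230b = 261.1.
Solving gives a = 0.26502, b = 0.71465.
Unit vector along 000° is (sin 0°, cos 0°) = (0.0000, 1.0000).
Slope in that direction = a·(0.0000) + b·(1.0000) = 0.71465.
Apparent dip = arctan|0.71465| = 35.6° (true dip is 37.3°, so apparent ≤ true as expected).

35.6°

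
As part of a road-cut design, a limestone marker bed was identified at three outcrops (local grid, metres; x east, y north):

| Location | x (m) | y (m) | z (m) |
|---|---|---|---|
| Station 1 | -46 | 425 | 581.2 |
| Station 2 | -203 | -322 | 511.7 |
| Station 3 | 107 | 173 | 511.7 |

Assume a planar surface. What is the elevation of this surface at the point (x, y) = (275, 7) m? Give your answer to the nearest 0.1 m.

Two edge vectors: Station 1→Station 2 = (-157, -747, -69.5), Station 1→Station 3 = (153, -252, -69.5).
Normal n = (Station 1→Station 2) × (Station 1→Station 3) = (34402.5, -21545, 153855).
So ∂z/∂x = −n_x/n_z = −0.22360 and ∂z/∂y = −n_y/n_z = 0.14003.
Intercept c from Station 1: 581.2 − 10.29 − 59.51 = 511.40.
At (275, 7): z = −61.5 + 1.0 + 511.40 = 450.9 m.

450.9 m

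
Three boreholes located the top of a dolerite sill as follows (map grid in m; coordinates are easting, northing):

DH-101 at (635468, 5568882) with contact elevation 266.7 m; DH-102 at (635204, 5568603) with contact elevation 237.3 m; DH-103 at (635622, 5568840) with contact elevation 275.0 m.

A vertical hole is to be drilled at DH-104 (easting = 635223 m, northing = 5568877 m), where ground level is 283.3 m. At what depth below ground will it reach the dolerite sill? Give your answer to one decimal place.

Two edge vectors: DH-101→DH-102 = (-264, -279, -29.4), DH-101→DH-103 = (154, -42, 8.3).
Normal n = (DH-101→DH-102) × (DH-101→DH-103) = (-3550.5, -2336.4, 54054).
So ∂z/∂easting = −n_x/n_z = 0.065684316 and ∂z/∂northing = −n_y/n_z = 0.043223443.
Intercept c from DH-101: 266.7 − 41740.28 − 240706.25 = −282179.84.
At (635223, 5568877): z_contact = 41724.19 + 240706.04 − 282179.84 = 250.39 m.
Depth below ground = 283.3 − 250.39 = 32.9 m.

32.9 m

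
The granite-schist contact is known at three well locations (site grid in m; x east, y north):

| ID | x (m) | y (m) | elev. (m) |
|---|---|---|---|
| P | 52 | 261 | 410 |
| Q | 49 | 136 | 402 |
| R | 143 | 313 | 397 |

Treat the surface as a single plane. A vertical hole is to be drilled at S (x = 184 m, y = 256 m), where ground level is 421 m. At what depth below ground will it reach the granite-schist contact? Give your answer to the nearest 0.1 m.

35.4 m

Let the plane be z = a·x + b·y + c.
Q−P: −3a − 125b = −8;  R−P: 91a + 52b = −13.
Solving gives a = −0.18192, b = 0.06837.
Then c = 410 − a·52 − b·261 = 401.62.
At (184, 256): z_contact = −33.47 + 17.50 + 401.62 = 385.64 m.
Depth below ground = 421 − 385.64 = 35.4 m.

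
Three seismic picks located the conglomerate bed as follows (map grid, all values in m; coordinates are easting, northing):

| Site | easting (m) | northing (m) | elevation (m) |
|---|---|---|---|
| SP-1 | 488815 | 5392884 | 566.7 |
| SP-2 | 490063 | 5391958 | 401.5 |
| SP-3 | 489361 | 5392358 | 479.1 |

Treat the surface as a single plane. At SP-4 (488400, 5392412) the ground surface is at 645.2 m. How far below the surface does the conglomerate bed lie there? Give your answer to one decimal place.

Let the plane be z = a·easting + b·northing + c.
SP-2−SP-1: 1248a − 926b = −165.2;  SP-3−SP-1: 546a − 526b = −87.6.
Solving gives a = −0.038299791, b = 0.126783868.
Then c = 566.7 − a·488815 − b·5392884 = −664442.48.
At (488400, 5392412): z_contact = −18705.62 + 683670.85 − 664442.48 = 522.75 m.
Depth below ground = 645.2 − 522.75 = 122.4 m.

122.4 m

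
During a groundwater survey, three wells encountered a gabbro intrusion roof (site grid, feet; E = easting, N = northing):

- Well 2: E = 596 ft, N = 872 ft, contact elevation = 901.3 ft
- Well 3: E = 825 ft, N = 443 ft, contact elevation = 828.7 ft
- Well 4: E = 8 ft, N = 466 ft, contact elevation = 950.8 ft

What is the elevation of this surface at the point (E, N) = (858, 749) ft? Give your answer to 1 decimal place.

851.6 ft

Let the plane be z = a·E + b·N + c.
Well 3−Well 2: 229a − 429b = −72.6;  Well 4−Well 2: −588a − 406b = 49.5.
Solving gives a = −0.14689, b = 0.09082.
Then c = 901.3 − a·596 − b·872 = 909.65.
At (858, 749): z = −126.0 + 68.0 + 909.65 = 851.6 ft.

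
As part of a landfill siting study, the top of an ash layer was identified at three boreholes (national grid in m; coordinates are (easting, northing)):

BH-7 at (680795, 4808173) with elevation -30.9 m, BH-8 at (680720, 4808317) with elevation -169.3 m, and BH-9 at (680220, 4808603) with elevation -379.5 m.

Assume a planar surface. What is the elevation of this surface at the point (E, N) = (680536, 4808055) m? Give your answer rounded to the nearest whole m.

Let the plane be z = a·E + b·N + c.
BH-8−BH-7: −75a + 144b = −138.4;  BH-9−BH-7: −575a + 430b = −348.6.
Solving gives a = −0.18424530, b = −1.05707221.
Then c = -30.9 − a·680795 − b·4808173 = 5207988.42.
At (680536, 4808055): z = −125385.6 − 5082461.3 + 5207988.42 = 141.6 m.

142 m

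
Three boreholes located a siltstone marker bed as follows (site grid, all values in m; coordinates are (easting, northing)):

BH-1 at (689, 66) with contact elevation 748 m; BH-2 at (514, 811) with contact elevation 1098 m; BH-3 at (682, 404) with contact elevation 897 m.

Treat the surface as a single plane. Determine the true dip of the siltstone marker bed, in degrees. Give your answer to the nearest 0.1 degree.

24.6°

Two edge vectors: BH-1→BH-2 = (-175, 745, 350), BH-1→BH-3 = (-7, 338, 149).
Normal n = (BH-1→BH-2) × (BH-1→BH-3) = (-7295, 23625, -53935).
So ∂z/∂E = −n_x/n_z = −0.13526 and ∂z/∂N = −n_y/n_z = 0.43803.
Gradient magnitude |∇z| = √(a² + b²) = √(0.01829 + 0.19187) = 0.45843.
True dip = arctan(0.45843) = 24.6°, dipping toward SSE (azimuth ≈ 163°).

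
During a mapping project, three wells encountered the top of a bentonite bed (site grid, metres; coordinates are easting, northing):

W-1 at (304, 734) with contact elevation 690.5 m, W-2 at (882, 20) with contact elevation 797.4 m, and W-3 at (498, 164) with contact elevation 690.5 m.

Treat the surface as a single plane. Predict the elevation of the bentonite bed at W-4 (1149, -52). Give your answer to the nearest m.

875 m

Let the plane be z = a·easting + b·northing + c.
W-2−W-1: 578a − 714b = 106.9;  W-3−W-1: 194a − 570b = 0.
Solving gives a = 0.31911, b = 0.10861.
Then c = 690.5 − a·304 − b·734 = 513.77.
At (1149, -52): z = 366.7 − 5.6 + 513.77 = 874.8 m.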